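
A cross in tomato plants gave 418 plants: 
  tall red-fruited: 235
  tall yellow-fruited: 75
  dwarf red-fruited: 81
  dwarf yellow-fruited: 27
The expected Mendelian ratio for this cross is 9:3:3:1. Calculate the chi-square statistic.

0.263

The 9:3:3:1 ratio has 16 parts, so with N = 418 the expected counts are:
  tall red-fruited: 418 × 9/16 = 235.125
  tall yellow-fruited: 418 × 3/16 = 78.375
  dwarf red-fruited: 418 × 3/16 = 78.375
  dwarf yellow-fruited: 418 × 1/16 = 26.125
χ² = Σ (O − E)² / E
  tall red-fruited: (235 − 235.125)² / 235.125 = 0.0001
  tall yellow-fruited: (75 − 78.375)² / 78.375 = 0.1453
  dwarf red-fruited: (81 − 78.375)² / 78.375 = 0.0879
  dwarf yellow-fruited: (27 − 26.125)² / 26.125 = 0.0293
χ² = 0.0001 + 0.1453 + 0.0879 + 0.0293 = 0.2626 ≈ 0.263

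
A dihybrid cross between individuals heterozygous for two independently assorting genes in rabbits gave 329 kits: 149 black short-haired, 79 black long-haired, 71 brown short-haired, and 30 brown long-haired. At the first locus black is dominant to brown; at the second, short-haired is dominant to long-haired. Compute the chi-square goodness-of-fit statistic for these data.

17.623

A dihybrid F₂ with independent assortment and complete dominance at both loci gives a 9:3:3:1 phenotypic ratio.
Under the 9:3:3:1 hypothesis (Σ ratio = 16, N = 329):
  black short-haired: 329 × 9/16 = 185.0625
  black long-haired: 329 × 3/16 = 61.6875
  brown short-haired: 329 × 3/16 = 61.6875
  brown long-haired: 329 × 1/16 = 20.5625
χ² = Σ (O − E)² / E
  black short-haired: (149 − 185.0625)² / 185.0625 = 7.0274
  black long-haired: (79 − 61.6875)² / 61.6875 = 4.8587
  brown short-haired: (71 − 61.6875)² / 61.6875 = 1.4058
  brown long-haired: (30 − 20.5625)² / 20.5625 = 4.3315
χ² = 7.0274 + 4.8587 + 1.4058 + 4.3315 = 17.6234 ≈ 17.623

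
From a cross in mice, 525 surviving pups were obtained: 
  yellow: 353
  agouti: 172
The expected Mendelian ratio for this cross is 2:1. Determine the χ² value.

0.077

Total ratio parts = 3. Expected numbers out of 525:
  yellow: 525 × 2/3 = 350
  agouti: 525 × 1/3 = 175
χ² = Σ (O − E)² / E
  yellow: (353 − 350)² / 350 = 0.0257
  agouti: (172 − 175)² / 175 = 0.0514
χ² = 0.0257 + 0.0514 = 0.0771 ≈ 0.077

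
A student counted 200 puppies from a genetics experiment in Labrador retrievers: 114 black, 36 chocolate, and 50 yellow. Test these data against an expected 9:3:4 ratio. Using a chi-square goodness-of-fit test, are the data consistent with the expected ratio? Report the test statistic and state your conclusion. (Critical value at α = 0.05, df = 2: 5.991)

Under the 9:3:4 hypothesis (Σ ratio = 16, N = 200):
  black: 200 × 9/16 = 112.5
  chocolate: 200 × 3/16 = 37.5
  yellow: 200 × 4/16 = 50
χ² = Σ (O − E)² / E
  black: (114 − 112.5)² / 112.5 = 0.0200
  chocolate: (36 − 37.5)² / 37.5 = 0.0600
  yellow: (50 − 50)² / 50 = 0.0000
χ² = 0.0200 + 0.0600 + 0.0000 = 0.080
Degrees of freedom = 3 − 1 = 2; critical value at α = 0.05 is 5.991.
Since 0.080 < 5.991, we fail to reject the null hypothesis — the data are consistent with the 9:3:4 ratio.

0.080; consistent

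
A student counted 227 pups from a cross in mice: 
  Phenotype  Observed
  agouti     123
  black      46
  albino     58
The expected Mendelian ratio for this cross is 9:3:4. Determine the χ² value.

0.477

The 9:3:4 ratio has 16 parts, so with N = 227 the expected counts are:
  agouti: 227 × 9/16 = 127.6875
  black: 227 × 3/16 = 42.5625
  albino: 227 × 4/16 = 56.75
χ² = Σ (O − E)² / E
  agouti: (123 − 127.6875)² / 127.6875 = 0.1721
  black: (46 − 42.5625)² / 42.5625 = 0.2776
  albino: (58 − 56.75)² / 56.75 = 0.0275
χ² = 0.1721 + 0.2776 + 0.0275 = 0.4772 ≈ 0.477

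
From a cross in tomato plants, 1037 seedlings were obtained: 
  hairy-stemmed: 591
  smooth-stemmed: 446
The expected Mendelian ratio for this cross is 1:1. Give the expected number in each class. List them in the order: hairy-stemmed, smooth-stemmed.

518.5, 518.5

The 1:1 ratio has 2 parts, so with N = 1037 the expected counts are:
  hairy-stemmed: 1037 × 1/2 = 518.5
  smooth-stemmed: 1037 × 1/2 = 518.5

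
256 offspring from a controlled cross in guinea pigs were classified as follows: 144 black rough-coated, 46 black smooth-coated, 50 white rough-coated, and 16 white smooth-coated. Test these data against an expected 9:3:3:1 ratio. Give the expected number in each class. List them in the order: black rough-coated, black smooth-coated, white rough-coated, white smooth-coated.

Total ratio parts = 16. Expected numbers out of 256:
  black rough-coated: 256 × 9/16 = 144
  black smooth-coated: 256 × 3/16 = 48
  white rough-coated: 256 × 3/16 = 48
  white smooth-coated: 256 × 1/16 = 16

144, 48, 48, 16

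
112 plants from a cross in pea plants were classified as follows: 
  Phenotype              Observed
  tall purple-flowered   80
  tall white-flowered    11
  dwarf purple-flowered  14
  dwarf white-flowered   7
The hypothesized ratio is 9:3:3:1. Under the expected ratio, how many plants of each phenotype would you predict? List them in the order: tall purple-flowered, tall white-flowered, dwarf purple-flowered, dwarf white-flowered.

Under the 9:3:3:1 hypothesis (Σ ratio = 16, N = 112):
  tall purple-flowered: 112 × 9/16 = 63
  tall white-flowered: 112 × 3/16 = 21
  dwarf purple-flowered: 112 × 3/16 = 21
  dwarf white-flowered: 112 × 1/16 = 7

63, 21, 21, 7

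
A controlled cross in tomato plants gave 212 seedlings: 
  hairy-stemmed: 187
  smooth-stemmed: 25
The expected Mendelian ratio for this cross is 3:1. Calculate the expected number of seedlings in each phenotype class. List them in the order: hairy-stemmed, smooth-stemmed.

The 3:1 ratio has 4 parts, so with N = 212 the expected counts are:
  hairy-stemmed: 212 × 3/4 = 159
  smooth-stemmed: 212 × 1/4 = 53

159, 53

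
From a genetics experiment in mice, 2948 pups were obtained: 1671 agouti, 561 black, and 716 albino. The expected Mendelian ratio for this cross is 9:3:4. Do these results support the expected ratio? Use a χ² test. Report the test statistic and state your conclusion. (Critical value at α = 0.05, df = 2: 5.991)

0.820; consistent

Expected counts for N = 2948 under a 9:3:4 ratio (total parts = 16):
  agouti: 2948 × 9/16 = 1658.25
  black: 2948 × 3/16 = 552.75
  albino: 2948 × 4/16 = 737
χ² = Σ (O − E)² / E
  agouti: (1671 − 1658.25)² / 1658.25 = 0.0980
  black: (561 − 552.75)² / 552.75 = 0.1231
  albino: (716 − 737)² / 737 = 0.5984
χ² = 0.0980 + 0.1231 + 0.5984 = 0.8195 ≈ 0.820
Degrees of freedom = 3 − 1 = 2; critical value at α = 0.05 is 5.991.
Since 0.820 < 5.991, we fail to reject the null hypothesis — the data are consistent with the 9:3:4 ratio.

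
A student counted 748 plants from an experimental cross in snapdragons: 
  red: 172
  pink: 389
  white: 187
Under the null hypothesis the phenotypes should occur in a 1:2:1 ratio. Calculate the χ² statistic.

1.805

Total ratio parts = 4. Expected numbers out of 748:
  red: 748 × 1/4 = 187
  pink: 748 × 2/4 = 374
  white: 748 × 1/4 = 187
χ² = Σ (O − E)² / E
  red: (172 − 187)² / 187 = 1.2032
  pink: (389 − 374)² / 374 = 0.6016
  white: (187 − 187)² / 187 = 0.0000
χ² = 1.2032 + 0.6016 + 0.0000 = 1.8048 ≈ 1.805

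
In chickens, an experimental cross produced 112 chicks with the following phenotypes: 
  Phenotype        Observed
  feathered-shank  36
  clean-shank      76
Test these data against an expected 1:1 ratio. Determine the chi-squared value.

Expected counts for N = 112 under a 1:1 ratio (total parts = 2):
  feathered-shank: 112 × 1/2 = 56
  clean-shank: 112 × 1/2 = 56
χ² = Σ (O − E)² / E
  feathered-shank: (36 − 56)² / 56 = 7.1429
  clean-shank: (76 − 56)² / 56 = 7.1429
χ² = 7.1429 + 7.1429 = 14.2858 ≈ 14.286

14.286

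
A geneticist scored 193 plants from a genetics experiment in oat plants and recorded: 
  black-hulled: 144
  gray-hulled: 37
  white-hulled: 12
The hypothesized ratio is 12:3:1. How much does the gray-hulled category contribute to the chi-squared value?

0.018

Expected counts for N = 193 under a 12:3:1 ratio (total parts = 16):
  black-hulled: 193 × 12/16 = 144.75
  gray-hulled: 193 × 3/16 = 36.1875
  white-hulled: 193 × 1/16 = 12.0625
Contribution of gray-hulled: (37 − 36.1875)² / 36.1875 = 0.0182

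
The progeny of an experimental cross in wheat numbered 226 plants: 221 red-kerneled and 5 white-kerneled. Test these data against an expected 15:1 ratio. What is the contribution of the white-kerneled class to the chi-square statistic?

Under the 15:1 hypothesis (Σ ratio = 16, N = 226):
  red-kerneled: 226 × 15/16 = 211.875
  white-kerneled: 226 × 1/16 = 14.125
Contribution of white-kerneled: (5 − 14.125)² / 14.125 = 5.8949

5.895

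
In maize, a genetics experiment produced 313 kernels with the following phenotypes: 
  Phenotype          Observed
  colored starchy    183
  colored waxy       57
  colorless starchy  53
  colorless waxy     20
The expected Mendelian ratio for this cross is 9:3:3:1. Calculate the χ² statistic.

0.883

Under the 9:3:3:1 hypothesis (Σ ratio = 16, N = 313):
  colored starchy: 313 × 9/16 = 176.0625
  colored waxy: 313 × 3/16 = 58.6875
  colorless starchy: 313 × 3/16 = 58.6875
  colorless waxy: 313 × 1/16 = 19.5625
χ² = Σ (O − E)² / E
  colored starchy: (183 − 176.0625)² / 176.0625 = 0.2734
  colored waxy: (57 − 58.6875)² / 58.6875 = 0.0485
  colorless starchy: (53 − 58.6875)² / 58.6875 = 0.5512
  colorless waxy: (20 − 19.5625)² / 19.5625 = 0.0098
χ² = 0.2734 + 0.0485 + 0.5512 + 0.0098 = 0.8829 ≈ 0.883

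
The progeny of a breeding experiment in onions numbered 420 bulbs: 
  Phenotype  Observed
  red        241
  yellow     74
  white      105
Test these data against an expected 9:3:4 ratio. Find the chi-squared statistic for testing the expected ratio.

Total ratio parts = 16. Expected numbers out of 420:
  red: 420 × 9/16 = 236.25
  yellow: 420 × 3/16 = 78.75
  white: 420 × 4/16 = 105
χ² = Σ (O − E)² / E
  red: (241 − 236.25)² / 236.25 = 0.0955
  yellow: (74 − 78.75)² / 78.75 = 0.2865
  white: (105 − 105)² / 105 = 0.0000
χ² = 0.0955 + 0.2865 + 0.0000 = 0.382

0.382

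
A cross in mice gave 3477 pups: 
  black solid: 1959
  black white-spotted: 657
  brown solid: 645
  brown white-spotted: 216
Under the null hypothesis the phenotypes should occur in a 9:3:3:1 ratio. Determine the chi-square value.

0.126

Under the 9:3:3:1 hypothesis (Σ ratio = 16, N = 3477):
  black solid: 3477 × 9/16 = 1955.8125
  black white-spotted: 3477 × 3/16 = 651.9375
  brown solid: 3477 × 3/16 = 651.9375
  brown white-spotted: 3477 × 1/16 = 217.3125
χ² = Σ (O − E)² / E
  black solid: (1959 − 1955.8125)² / 1955.8125 = 0.0052
  black white-spotted: (657 − 651.9375)² / 651.9375 = 0.0393
  brown solid: (645 − 651.9375)² / 651.9375 = 0.0738
  brown white-spotted: (216 − 217.3125)² / 217.3125 = 0.0079
χ² = 0.0052 + 0.0393 + 0.0738 + 0.0079 = 0.1262 ≈ 0.126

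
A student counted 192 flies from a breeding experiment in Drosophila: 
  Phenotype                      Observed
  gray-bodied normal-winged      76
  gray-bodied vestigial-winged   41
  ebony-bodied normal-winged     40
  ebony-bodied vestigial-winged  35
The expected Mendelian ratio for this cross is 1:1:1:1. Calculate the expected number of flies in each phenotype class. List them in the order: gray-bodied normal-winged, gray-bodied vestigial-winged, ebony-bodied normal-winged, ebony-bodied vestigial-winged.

48, 48, 48, 48

Under the 1:1:1:1 hypothesis (Σ ratio = 4, N = 192):
  gray-bodied normal-winged: 192 × 1/4 = 48
  gray-bodied vestigial-winged: 192 × 1/4 = 48
  ebony-bodied normal-winged: 192 × 1/4 = 48
  ebony-bodied vestigial-winged: 192 × 1/4 = 48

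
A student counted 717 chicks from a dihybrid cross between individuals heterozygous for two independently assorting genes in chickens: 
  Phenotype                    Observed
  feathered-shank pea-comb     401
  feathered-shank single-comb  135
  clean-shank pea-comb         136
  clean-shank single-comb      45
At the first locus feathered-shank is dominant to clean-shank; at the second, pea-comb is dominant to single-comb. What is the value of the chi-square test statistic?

0.035

A dihybrid F₂ with independent assortment and complete dominance at both loci gives a 9:3:3:1 phenotypic ratio.
Expected counts for N = 717 under a 9:3:3:1 ratio (total parts = 16):
  feathered-shank pea-comb: 717 × 9/16 = 403.3125
  feathered-shank single-comb: 717 × 3/16 = 134.4375
  clean-shank pea-comb: 717 × 3/16 = 134.4375
  clean-shank single-comb: 717 × 1/16 = 44.8125
χ² = Σ (O − E)² / E
  feathered-shank pea-comb: (401 − 403.3125)² / 403.3125 = 0.0133
  feathered-shank single-comb: (135 − 134.4375)² / 134.4375 = 0.0024
  clean-shank pea-comb: (136 − 134.4375)² / 134.4375 = 0.0182
  clean-shank single-comb: (45 − 44.8125)² / 44.8125 = 0.0008
χ² = 0.0133 + 0.0024 + 0.0182 + 0.0008 = 0.0347 ≈ 0.035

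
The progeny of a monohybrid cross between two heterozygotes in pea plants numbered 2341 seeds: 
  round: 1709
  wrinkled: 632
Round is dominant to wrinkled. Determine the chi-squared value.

For a monohybrid cross between heterozygotes with complete dominance, the expected phenotypic ratio is 3:1.
Expected counts for N = 2341 under a 3:1 ratio (total parts = 4):
  round: 2341 × 3/4 = 1755.75
  wrinkled: 2341 × 1/4 = 585.25
χ² = Σ (O − E)² / E
  round: (1709 − 1755.75)² / 1755.75 = 1.2448
  wrinkled: (632 − 585.25)² / 585.25 = 3.7344
χ² = 1.2448 + 3.7344 = 4.9792 ≈ 4.979

4.979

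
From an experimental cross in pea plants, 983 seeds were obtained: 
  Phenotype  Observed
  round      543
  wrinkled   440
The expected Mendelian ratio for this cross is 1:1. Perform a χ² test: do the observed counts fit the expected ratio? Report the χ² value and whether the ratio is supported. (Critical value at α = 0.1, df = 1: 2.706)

10.792; not consistent

Under the 1:1 hypothesis (Σ ratio = 2, N = 983):
  round: 983 × 1/2 = 491.5
  wrinkled: 983 × 1/2 = 491.5
χ² = Σ (O − E)² / E
  round: (543 − 491.5)² / 491.5 = 5.3962
  wrinkled: (440 − 491.5)² / 491.5 = 5.3962
χ² = 5.3962 + 5.3962 = 10.7924 ≈ 10.792
Degrees of freedom = 2 − 1 = 1; critical value at α = 0.1 is 2.706.
Since 10.792 > 2.706, we reject the null hypothesis — the data do not fit the 1:1 ratio.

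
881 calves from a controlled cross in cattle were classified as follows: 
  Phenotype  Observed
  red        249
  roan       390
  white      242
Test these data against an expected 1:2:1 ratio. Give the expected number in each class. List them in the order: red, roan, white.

The 1:2:1 ratio has 4 parts, so with N = 881 the expected counts are:
  red: 881 × 1/4 = 220.25
  roan: 881 × 2/4 = 440.5
  white: 881 × 1/4 = 220.25

220.25, 440.5, 220.25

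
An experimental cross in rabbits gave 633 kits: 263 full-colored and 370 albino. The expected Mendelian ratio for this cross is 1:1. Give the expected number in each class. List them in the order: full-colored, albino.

316.5, 316.5

The 1:1 ratio has 2 parts, so with N = 633 the expected counts are:
  full-colored: 633 × 1/2 = 316.5
  albino: 633 × 1/2 = 316.5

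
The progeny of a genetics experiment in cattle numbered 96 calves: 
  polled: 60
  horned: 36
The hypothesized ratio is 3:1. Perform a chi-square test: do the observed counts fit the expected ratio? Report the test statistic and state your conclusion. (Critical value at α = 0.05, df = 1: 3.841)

Expected counts for N = 96 under a 3:1 ratio (total parts = 4):
  polled: 96 × 3/4 = 72
  horned: 96 × 1/4 = 24
χ² = Σ (O − E)² / E
  polled: (60 − 72)² / 72 = 2.0000
  horned: (36 − 24)² / 24 = 6.0000
χ² = 2.0000 + 6.0000 = 8.000
Degrees of freedom = 2 − 1 = 1; critical value at α = 0.05 is 3.841.
Since 8.000 > 3.841, we reject the null hypothesis — the data do not fit the 3:1 ratio.

8.000; not consistent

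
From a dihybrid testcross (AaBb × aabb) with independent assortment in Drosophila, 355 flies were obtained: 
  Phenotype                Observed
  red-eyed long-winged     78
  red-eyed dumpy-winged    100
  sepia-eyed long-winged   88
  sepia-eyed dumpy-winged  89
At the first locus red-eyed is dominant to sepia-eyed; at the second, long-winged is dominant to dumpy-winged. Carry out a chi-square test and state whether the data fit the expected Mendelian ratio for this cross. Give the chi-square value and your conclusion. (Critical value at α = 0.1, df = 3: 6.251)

2.735; consistent

A dihybrid testcross with independent assortment gives a 1:1:1:1 ratio.
The 1:1:1:1 ratio has 4 parts, so with N = 355 the expected counts are:
  red-eyed long-winged: 355 × 1/4 = 88.75
  red-eyed dumpy-winged: 355 × 1/4 = 88.75
  sepia-eyed long-winged: 355 × 1/4 = 88.75
  sepia-eyed dumpy-winged: 355 × 1/4 = 88.75
χ² = Σ (O − E)² / E
  red-eyed long-winged: (78 − 88.75)² / 88.75 = 1.3021
  red-eyed dumpy-winged: (100 − 88.75)² / 88.75 = 1.4261
  sepia-eyed long-winged: (88 − 88.75)² / 88.75 = 0.0063
  sepia-eyed dumpy-winged: (89 − 88.75)² / 88.75 = 0.0007
χ² = 1.3021 + 1.4261 + 0.0063 + 0.0007 = 2.7352 ≈ 2.735
Degrees of freedom = 4 − 1 = 3; critical value at α = 0.1 is 6.251.
Since 2.735 < 6.251, we fail to reject the null hypothesis — the data are consistent with the 1:1:1:1 ratio.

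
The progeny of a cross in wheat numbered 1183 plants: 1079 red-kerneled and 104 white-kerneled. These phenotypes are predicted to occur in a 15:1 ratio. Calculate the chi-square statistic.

13.038

Expected counts for N = 1183 under a 15:1 ratio (total parts = 16):
  red-kerneled: 1183 × 15/16 = 1109.0625
  white-kerneled: 1183 × 1/16 = 73.9375
χ² = Σ (O − E)² / E
  red-kerneled: (1079 − 1109.0625)² / 1109.0625 = 0.8149
  white-kerneled: (104 − 73.9375)² / 73.9375 = 12.2232
χ² = 0.8149 + 12.2232 = 13.0381 ≈ 13.038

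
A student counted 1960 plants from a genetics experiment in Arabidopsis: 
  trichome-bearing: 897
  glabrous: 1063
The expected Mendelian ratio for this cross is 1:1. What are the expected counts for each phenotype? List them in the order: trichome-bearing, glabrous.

980, 980

Total ratio parts = 2. Expected numbers out of 1960:
  trichome-bearing: 1960 × 1/2 = 980
  glabrous: 1960 × 1/2 = 980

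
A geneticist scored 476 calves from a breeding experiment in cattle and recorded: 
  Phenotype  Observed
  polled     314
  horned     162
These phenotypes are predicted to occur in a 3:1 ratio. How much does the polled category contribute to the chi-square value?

Under the 3:1 hypothesis (Σ ratio = 4, N = 476):
  polled: 476 × 3/4 = 357
  horned: 476 × 1/4 = 119
Contribution of polled: (314 − 357)² / 357 = 5.1793

5.179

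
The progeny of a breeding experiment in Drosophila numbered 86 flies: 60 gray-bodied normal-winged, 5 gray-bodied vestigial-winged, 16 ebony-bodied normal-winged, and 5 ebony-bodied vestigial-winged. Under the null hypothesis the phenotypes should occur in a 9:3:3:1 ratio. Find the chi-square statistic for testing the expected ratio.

Under the 9:3:3:1 hypothesis (Σ ratio = 16, N = 86):
  gray-bodied normal-winged: 86 × 9/16 = 48.375
  gray-bodied vestigial-winged: 86 × 3/16 = 16.125
  ebony-bodied normal-winged: 86 × 3/16 = 16.125
  ebony-bodied vestigial-winged: 86 × 1/16 = 5.375
χ² = Σ (O − E)² / E
  gray-bodied normal-winged: (60 − 48.375)² / 48.375 = 2.7936
  gray-bodied vestigial-winged: (5 − 16.125)² / 16.125 = 7.6754
  ebony-bodied normal-winged: (16 − 16.125)² / 16.125 = 0.0010
  ebony-bodied vestigial-winged: (5 − 5.375)² / 5.375 = 0.0262
χ² = 2.7936 + 7.6754 + 0.0010 + 0.0262 = 10.4962 ≈ 10.496

10.496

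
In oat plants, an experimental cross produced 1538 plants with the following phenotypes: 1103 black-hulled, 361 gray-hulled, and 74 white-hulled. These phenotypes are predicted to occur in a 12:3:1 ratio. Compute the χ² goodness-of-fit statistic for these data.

Total ratio parts = 16. Expected numbers out of 1538:
  black-hulled: 1538 × 12/16 = 1153.5
  gray-hulled: 1538 × 3/16 = 288.375
  white-hulled: 1538 × 1/16 = 96.125
χ² = Σ (O − E)² / E
  black-hulled: (1103 − 1153.5)² / 1153.5 = 2.2109
  gray-hulled: (361 − 288.375)² / 288.375 = 18.2900
  white-hulled: (74 − 96.125)² / 96.125 = 5.0925
χ² = 2.2109 + 18.2900 + 5.0925 = 25.5934 ≈ 25.593

25.593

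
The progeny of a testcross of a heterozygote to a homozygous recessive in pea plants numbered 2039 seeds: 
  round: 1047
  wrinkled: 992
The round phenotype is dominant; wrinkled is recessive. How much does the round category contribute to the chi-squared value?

A testcross of a heterozygote (Aa × aa) gives a 1:1 phenotypic ratio.
Total ratio parts = 2. Expected numbers out of 2039:
  round: 2039 × 1/2 = 1019.5
  wrinkled: 2039 × 1/2 = 1019.5
Contribution of round: (1047 − 1019.5)² / 1019.5 = 0.7418

0.742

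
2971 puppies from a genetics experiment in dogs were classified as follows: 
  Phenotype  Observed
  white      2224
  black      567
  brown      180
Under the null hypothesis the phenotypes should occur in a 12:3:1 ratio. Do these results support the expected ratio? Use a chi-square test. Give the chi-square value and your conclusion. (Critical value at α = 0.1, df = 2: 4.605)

Under the 12:3:1 hypothesis (Σ ratio = 16, N = 2971):
  white: 2971 × 12/16 = 2228.25
  black: 2971 × 3/16 = 557.0625
  brown: 2971 × 1/16 = 185.6875
χ² = Σ (O − E)² / E
  white: (2224 − 2228.25)² / 2228.25 = 0.0081
  black: (567 − 557.0625)² / 557.0625 = 0.1773
  brown: (180 − 185.6875)² / 185.6875 = 0.1742
χ² = 0.0081 + 0.1773 + 0.1742 = 0.3596 ≈ 0.360
Degrees of freedom = 3 − 1 = 2; critical value at α = 0.1 is 4.605.
Since 0.360 < 4.605, we fail to reject the null hypothesis — the data are consistent with the 12:3:1 ratio.

0.360; consistent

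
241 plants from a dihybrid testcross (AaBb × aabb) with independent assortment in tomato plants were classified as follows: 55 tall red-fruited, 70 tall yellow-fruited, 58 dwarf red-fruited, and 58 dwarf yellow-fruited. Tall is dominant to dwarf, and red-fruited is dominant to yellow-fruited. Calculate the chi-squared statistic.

2.203

A dihybrid testcross with independent assortment gives a 1:1:1:1 ratio.
Total ratio parts = 4. Expected numbers out of 241:
  tall red-fruited: 241 × 1/4 = 60.25
  tall yellow-fruited: 241 × 1/4 = 60.25
  dwarf red-fruited: 241 × 1/4 = 60.25
  dwarf yellow-fruited: 241 × 1/4 = 60.25
χ² = Σ (O − E)² / E
  tall red-fruited: (55 − 60.25)² / 60.25 = 0.4575
  tall yellow-fruited: (70 − 60.25)² / 60.25 = 1.5778
  dwarf red-fruited: (58 − 60.25)² / 60.25 = 0.0840
  dwarf yellow-fruited: (58 − 60.25)² / 60.25 = 0.0840
χ² = 0.4575 + 1.5778 + 0.0840 + 0.0840 = 2.2033 ≈ 2.203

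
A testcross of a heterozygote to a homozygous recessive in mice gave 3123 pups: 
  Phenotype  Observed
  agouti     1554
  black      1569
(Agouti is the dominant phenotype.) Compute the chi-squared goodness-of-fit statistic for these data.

A testcross of a heterozygote (Aa × aa) gives a 1:1 phenotypic ratio.
Total ratio parts = 2. Expected numbers out of 3123:
  agouti: 3123 × 1/2 = 1561.5
  black: 3123 × 1/2 = 1561.5
χ² = Σ (O − E)² / E
  agouti: (1554 − 1561.5)² / 1561.5 = 0.0360
  black: (1569 − 1561.5)² / 1561.5 = 0.0360
χ² = 0.0360 + 0.0360 = 0.072

0.072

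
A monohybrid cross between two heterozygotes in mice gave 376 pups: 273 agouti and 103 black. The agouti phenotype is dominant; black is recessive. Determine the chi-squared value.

1.149

For a monohybrid cross between heterozygotes with complete dominance, the expected phenotypic ratio is 3:1.
The 3:1 ratio has 4 parts, so with N = 376 the expected counts are:
  agouti: 376 × 3/4 = 282
  black: 376 × 1/4 = 94
χ² = Σ (O − E)² / E
  agouti: (273 − 282)² / 282 = 0.2872
  black: (103 − 94)² / 94 = 0.8617
χ² = 0.2872 + 0.8617 = 1.1489 ≈ 1.149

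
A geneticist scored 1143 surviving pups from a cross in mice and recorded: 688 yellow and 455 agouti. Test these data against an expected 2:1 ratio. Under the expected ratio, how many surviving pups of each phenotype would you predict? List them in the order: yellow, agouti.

762, 381

The 2:1 ratio has 3 parts, so with N = 1143 the expected counts are:
  yellow: 1143 × 2/3 = 762
  agouti: 1143 × 1/3 = 381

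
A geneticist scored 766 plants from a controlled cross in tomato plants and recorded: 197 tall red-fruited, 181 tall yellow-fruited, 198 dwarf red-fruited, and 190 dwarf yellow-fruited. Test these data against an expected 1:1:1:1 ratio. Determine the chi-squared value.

0.966

Under the 1:1:1:1 hypothesis (Σ ratio = 4, N = 766):
  tall red-fruited: 766 × 1/4 = 191.5
  tall yellow-fruited: 766 × 1/4 = 191.5
  dwarf red-fruited: 766 × 1/4 = 191.5
  dwarf yellow-fruited: 766 × 1/4 = 191.5
χ² = Σ (O − E)² / E
  tall red-fruited: (197 − 191.5)² / 191.5 = 0.1580
  tall yellow-fruited: (181 − 191.5)² / 191.5 = 0.5757
  dwarf red-fruited: (198 − 191.5)² / 191.5 = 0.2206
  dwarf yellow-fruited: (190 − 191.5)² / 191.5 = 0.0117
χ² = 0.1580 + 0.5757 + 0.2206 + 0.0117 = 0.966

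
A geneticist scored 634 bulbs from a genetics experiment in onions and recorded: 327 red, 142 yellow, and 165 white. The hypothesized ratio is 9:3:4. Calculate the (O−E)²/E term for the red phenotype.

2.461

Total ratio parts = 16. Expected numbers out of 634:
  red: 634 × 9/16 = 356.625
  yellow: 634 × 3/16 = 118.875
  white: 634 × 4/16 = 158.5
Contribution of red: (327 − 356.625)² / 356.625 = 2.4610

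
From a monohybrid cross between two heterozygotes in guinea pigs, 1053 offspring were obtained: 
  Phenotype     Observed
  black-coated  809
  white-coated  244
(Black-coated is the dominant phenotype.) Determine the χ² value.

1.877

For a monohybrid cross between heterozygotes with complete dominance, the expected phenotypic ratio is 3:1.
Under the 3:1 hypothesis (Σ ratio = 4, N = 1053):
  black-coated: 1053 × 3/4 = 789.75
  white-coated: 1053 × 1/4 = 263.25
χ² = Σ (O − E)² / E
  black-coated: (809 − 789.75)² / 789.75 = 0.4692
  white-coated: (244 − 263.25)² / 263.25 = 1.4076
χ² = 0.4692 + 1.4076 = 1.8768 ≈ 1.877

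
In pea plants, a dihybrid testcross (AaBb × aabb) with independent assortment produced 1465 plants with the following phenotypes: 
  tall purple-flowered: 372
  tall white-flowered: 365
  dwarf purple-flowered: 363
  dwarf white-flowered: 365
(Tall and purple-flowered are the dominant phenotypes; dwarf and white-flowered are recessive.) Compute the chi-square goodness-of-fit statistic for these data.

0.128

A dihybrid testcross with independent assortment gives a 1:1:1:1 ratio.
The 1:1:1:1 ratio has 4 parts, so with N = 1465 the expected counts are:
  tall purple-flowered: 1465 × 1/4 = 366.25
  tall white-flowered: 1465 × 1/4 = 366.25
  dwarf purple-flowered: 1465 × 1/4 = 366.25
  dwarf white-flowered: 1465 × 1/4 = 366.25
χ² = Σ (O − E)² / E
  tall purple-flowered: (372 − 366.25)² / 366.25 = 0.0903
  tall white-flowered: (365 − 366.25)² / 366.25 = 0.0043
  dwarf purple-flowered: (363 − 366.25)² / 366.25 = 0.0288
  dwarf white-flowered: (365 − 366.25)² / 366.25 = 0.0043
χ² = 0.0903 + 0.0043 + 0.0288 + 0.0043 = 0.1277 ≈ 0.128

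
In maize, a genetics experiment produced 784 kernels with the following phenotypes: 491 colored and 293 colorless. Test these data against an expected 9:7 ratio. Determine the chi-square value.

Under the 9:7 hypothesis (Σ ratio = 16, N = 784):
  colored: 784 × 9/16 = 441
  colorless: 784 × 7/16 = 343
χ² = Σ (O − E)² / E
  colored: (491 − 441)² / 441 = 5.6689
  colorless: (293 − 343)² / 343 = 7.2886
χ² = 5.6689 + 7.2886 = 12.9575 ≈ 12.958

12.958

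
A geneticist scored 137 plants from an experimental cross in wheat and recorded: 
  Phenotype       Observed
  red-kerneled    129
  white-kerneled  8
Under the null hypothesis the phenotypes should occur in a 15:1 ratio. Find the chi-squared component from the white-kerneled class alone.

Expected counts for N = 137 under a 15:1 ratio (total parts = 16):
  red-kerneled: 137 × 15/16 = 128.4375
  white-kerneled: 137 × 1/16 = 8.5625
Contribution of white-kerneled: (8 − 8.5625)² / 8.5625 = 0.0370

0.037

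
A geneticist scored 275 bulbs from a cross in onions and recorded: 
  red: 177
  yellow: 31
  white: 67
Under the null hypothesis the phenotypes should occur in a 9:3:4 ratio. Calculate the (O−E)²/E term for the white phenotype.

Under the 9:3:4 hypothesis (Σ ratio = 16, N = 275):
  red: 275 × 9/16 = 154.6875
  yellow: 275 × 3/16 = 51.5625
  white: 275 × 4/16 = 68.75
Contribution of white: (67 − 68.75)² / 68.75 = 0.0445

0.045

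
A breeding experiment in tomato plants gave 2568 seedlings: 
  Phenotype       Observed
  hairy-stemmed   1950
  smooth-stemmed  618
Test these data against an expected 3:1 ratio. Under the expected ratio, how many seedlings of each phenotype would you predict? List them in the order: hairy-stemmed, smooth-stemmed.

1926, 642

The 3:1 ratio has 4 parts, so with N = 2568 the expected counts are:
  hairy-stemmed: 2568 × 3/4 = 1926
  smooth-stemmed: 2568 × 1/4 = 642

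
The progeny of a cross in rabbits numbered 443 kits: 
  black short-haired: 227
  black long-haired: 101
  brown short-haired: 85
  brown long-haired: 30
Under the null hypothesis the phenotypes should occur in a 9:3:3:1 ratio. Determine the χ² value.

6.088

Total ratio parts = 16. Expected numbers out of 443:
  black short-haired: 443 × 9/16 = 249.1875
  black long-haired: 443 × 3/16 = 83.0625
  brown short-haired: 443 × 3/16 = 83.0625
  brown long-haired: 443 × 1/16 = 27.6875
χ² = Σ (O − E)² / E
  black short-haired: (227 − 249.1875)² / 249.1875 = 1.9756
  black long-haired: (101 − 83.0625)² / 83.0625 = 3.8736
  brown short-haired: (85 − 83.0625)² / 83.0625 = 0.0452
  brown long-haired: (30 − 27.6875)² / 27.6875 = 0.1931
χ² = 1.9756 + 3.8736 + 0.0452 + 0.1931 = 6.0875 ≈ 6.088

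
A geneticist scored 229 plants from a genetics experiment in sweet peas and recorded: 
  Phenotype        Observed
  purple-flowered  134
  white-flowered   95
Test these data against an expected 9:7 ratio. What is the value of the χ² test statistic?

0.478

Under the 9:7 hypothesis (Σ ratio = 16, N = 229):
  purple-flowered: 229 × 9/16 = 128.8125
  white-flowered: 229 × 7/16 = 100.1875
χ² = Σ (O − E)² / E
  purple-flowered: (134 − 128.8125)² / 128.8125 = 0.2089
  white-flowered: (95 − 100.1875)² / 100.1875 = 0.2686
χ² = 0.2089 + 0.2686 = 0.4775 ≈ 0.478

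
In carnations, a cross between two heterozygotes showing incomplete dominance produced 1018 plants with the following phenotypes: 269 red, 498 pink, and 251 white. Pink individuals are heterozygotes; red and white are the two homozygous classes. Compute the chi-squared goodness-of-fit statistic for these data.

1.112

With incomplete dominance, a heterozygote × heterozygote cross gives a 1:2:1 phenotypic ratio.
Total ratio parts = 4. Expected numbers out of 1018:
  red: 1018 × 1/4 = 254.5
  pink: 1018 × 2/4 = 509
  white: 1018 × 1/4 = 254.5
χ² = Σ (O − E)² / E
  red: (269 − 254.5)² / 254.5 = 0.8261
  pink: (498 − 509)² / 509 = 0.2377
  white: (251 − 254.5)² / 254.5 = 0.0481
χ² = 0.8261 + 0.2377 + 0.0481 = 1.1119 ≈ 1.112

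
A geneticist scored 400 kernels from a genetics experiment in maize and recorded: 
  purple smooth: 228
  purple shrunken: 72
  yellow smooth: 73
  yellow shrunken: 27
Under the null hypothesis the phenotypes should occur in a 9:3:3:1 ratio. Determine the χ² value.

0.373

Under the 9:3:3:1 hypothesis (Σ ratio = 16, N = 400):
  purple smooth: 400 × 9/16 = 225
  purple shrunken: 400 × 3/16 = 75
  yellow smooth: 400 × 3/16 = 75
  yellow shrunken: 400 × 1/16 = 25
χ² = Σ (O − E)² / E
  purple smooth: (228 − 225)² / 225 = 0.0400
  purple shrunken: (72 − 75)² / 75 = 0.1200
  yellow smooth: (73 − 75)² / 75 = 0.0533
  yellow shrunken: (27 − 25)² / 25 = 0.1600
χ² = 0.0400 + 0.1200 + 0.0533 + 0.1600 = 0.3733 ≈ 0.373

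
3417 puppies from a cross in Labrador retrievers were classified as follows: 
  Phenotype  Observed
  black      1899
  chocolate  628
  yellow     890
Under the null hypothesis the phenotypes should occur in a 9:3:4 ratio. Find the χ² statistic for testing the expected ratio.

2.024

Under the 9:3:4 hypothesis (Σ ratio = 16, N = 3417):
  black: 3417 × 9/16 = 1922.0625
  chocolate: 3417 × 3/16 = 640.6875
  yellow: 3417 × 4/16 = 854.25
χ² = Σ (O − E)² / E
  black: (1899 − 1922.0625)² / 1922.0625 = 0.2767
  chocolate: (628 − 640.6875)² / 640.6875 = 0.2512
  yellow: (890 − 854.25)² / 854.25 = 1.4961
χ² = 0.2767 + 0.2512 + 1.4961 = 2.024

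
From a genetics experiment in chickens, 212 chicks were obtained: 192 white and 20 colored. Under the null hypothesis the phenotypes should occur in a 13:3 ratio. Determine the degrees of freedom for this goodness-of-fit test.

A goodness-of-fit test with 2 phenotype classes has df = 2 − 1 = 1.

1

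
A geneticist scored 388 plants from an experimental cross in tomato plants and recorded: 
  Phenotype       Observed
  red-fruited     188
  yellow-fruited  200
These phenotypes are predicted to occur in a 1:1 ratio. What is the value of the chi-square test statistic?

Expected counts for N = 388 under a 1:1 ratio (total parts = 2):
  red-fruited: 388 × 1/2 = 194
  yellow-fruited: 388 × 1/2 = 194
χ² = Σ (O − E)² / E
  red-fruited: (188 − 194)² / 194 = 0.1856
  yellow-fruited: (200 − 194)² / 194 = 0.1856
χ² = 0.1856 + 0.1856 = 0.3712 ≈ 0.371

0.371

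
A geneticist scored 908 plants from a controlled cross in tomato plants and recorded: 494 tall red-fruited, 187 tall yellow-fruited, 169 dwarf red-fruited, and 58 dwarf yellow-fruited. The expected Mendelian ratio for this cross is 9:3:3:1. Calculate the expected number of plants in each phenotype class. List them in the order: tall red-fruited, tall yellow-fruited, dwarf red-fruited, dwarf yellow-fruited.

510.75, 170.25, 170.25, 56.75

Total ratio parts = 16. Expected numbers out of 908:
  tall red-fruited: 908 × 9/16 = 510.75
  tall yellow-fruited: 908 × 3/16 = 170.25
  dwarf red-fruited: 908 × 3/16 = 170.25
  dwarf yellow-fruited: 908 × 1/16 = 56.75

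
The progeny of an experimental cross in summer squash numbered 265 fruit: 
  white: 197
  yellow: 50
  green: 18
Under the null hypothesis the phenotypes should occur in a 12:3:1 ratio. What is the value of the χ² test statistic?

Expected counts for N = 265 under a 12:3:1 ratio (total parts = 16):
  white: 265 × 12/16 = 198.75
  yellow: 265 × 3/16 = 49.6875
  green: 265 × 1/16 = 16.5625
χ² = Σ (O − E)² / E
  white: (197 − 198.75)² / 198.75 = 0.0154
  yellow: (50 − 49.6875)² / 49.6875 = 0.0020
  green: (18 − 16.5625)² / 16.5625 = 0.1248
χ² = 0.0154 + 0.0020 + 0.1248 = 0.1422 ≈ 0.142

0.142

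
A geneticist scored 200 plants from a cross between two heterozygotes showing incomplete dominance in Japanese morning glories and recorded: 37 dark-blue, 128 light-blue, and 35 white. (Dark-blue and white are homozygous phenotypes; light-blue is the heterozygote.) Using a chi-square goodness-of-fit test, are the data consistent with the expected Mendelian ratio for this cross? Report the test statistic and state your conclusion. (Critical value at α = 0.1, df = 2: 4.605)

With incomplete dominance, a heterozygote × heterozygote cross gives a 1:2:1 phenotypic ratio.
Total ratio parts = 4. Expected numbers out of 200:
  dark-blue: 200 × 1/4 = 50
  light-blue: 200 × 2/4 = 100
  white: 200 × 1/4 = 50
χ² = Σ (O − E)² / E
  dark-blue: (37 − 50)² / 50 = 3.3800
  light-blue: (128 − 100)² / 100 = 7.8400
  white: (35 − 50)² / 50 = 4.5000
χ² = 3.3800 + 7.8400 + 4.5000 = 15.720
Degrees of freedom = 3 − 1 = 2; critical value at α = 0.1 is 4.605.
Since 15.720 > 4.605, we reject the null hypothesis — the data do not fit the 1:2:1 ratio.

15.720; not consistent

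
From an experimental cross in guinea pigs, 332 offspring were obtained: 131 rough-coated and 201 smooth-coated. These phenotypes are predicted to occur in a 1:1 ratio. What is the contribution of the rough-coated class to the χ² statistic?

Expected counts for N = 332 under a 1:1 ratio (total parts = 2):
  rough-coated: 332 × 1/2 = 166
  smooth-coated: 332 × 1/2 = 166
Contribution of rough-coated: (131 − 166)² / 166 = 7.3795

7.380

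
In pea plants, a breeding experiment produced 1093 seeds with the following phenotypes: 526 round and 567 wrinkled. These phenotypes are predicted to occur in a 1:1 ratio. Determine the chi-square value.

Under the 1:1 hypothesis (Σ ratio = 2, N = 1093):
  round: 1093 × 1/2 = 546.5
  wrinkled: 1093 × 1/2 = 546.5
χ² = Σ (O − E)² / E
  round: (526 − 546.5)² / 546.5 = 0.7690
  wrinkled: (567 − 546.5)² / 546.5 = 0.7690
χ² = 0.7690 + 0.7690 = 1.538

1.538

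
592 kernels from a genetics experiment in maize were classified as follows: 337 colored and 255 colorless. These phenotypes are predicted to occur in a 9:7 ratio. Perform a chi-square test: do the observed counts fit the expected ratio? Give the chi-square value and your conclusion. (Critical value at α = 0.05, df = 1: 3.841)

Total ratio parts = 16. Expected numbers out of 592:
  colored: 592 × 9/16 = 333
  colorless: 592 × 7/16 = 259
χ² = Σ (O − E)² / E
  colored: (337 − 333)² / 333 = 0.0480
  colorless: (255 − 259)² / 259 = 0.0618
χ² = 0.0480 + 0.0618 = 0.1098 ≈ 0.110
Degrees of freedom = 2 − 1 = 1; critical value at α = 0.05 is 3.841.
Since 0.110 < 3.841, we fail to reject the null hypothesis — the data are consistent with the 9:7 ratio.

0.110; consistent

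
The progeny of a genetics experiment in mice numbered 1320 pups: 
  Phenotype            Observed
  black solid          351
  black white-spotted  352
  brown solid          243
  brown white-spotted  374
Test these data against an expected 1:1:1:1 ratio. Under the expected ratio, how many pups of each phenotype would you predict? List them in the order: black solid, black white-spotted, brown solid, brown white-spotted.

330, 330, 330, 330

The 1:1:1:1 ratio has 4 parts, so with N = 1320 the expected counts are:
  black solid: 1320 × 1/4 = 330
  black white-spotted: 1320 × 1/4 = 330
  brown solid: 1320 × 1/4 = 330
  brown white-spotted: 1320 × 1/4 = 330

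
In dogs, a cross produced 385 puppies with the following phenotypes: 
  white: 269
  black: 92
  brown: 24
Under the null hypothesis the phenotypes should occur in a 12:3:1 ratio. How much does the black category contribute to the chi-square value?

Under the 12:3:1 hypothesis (Σ ratio = 16, N = 385):
  white: 385 × 12/16 = 288.75
  black: 385 × 3/16 = 72.1875
  brown: 385 × 1/16 = 24.0625
Contribution of black: (92 − 72.1875)² / 72.1875 = 5.4377

5.438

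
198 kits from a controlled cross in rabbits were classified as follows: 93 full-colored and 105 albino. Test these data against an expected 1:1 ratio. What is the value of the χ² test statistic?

0.727

Expected counts for N = 198 under a 1:1 ratio (total parts = 2):
  full-colored: 198 × 1/2 = 99
  albino: 198 × 1/2 = 99
χ² = Σ (O − E)² / E
  full-colored: (93 − 99)² / 99 = 0.3636
  albino: (105 − 99)² / 99 = 0.3636
χ² = 0.3636 + 0.3636 = 0.7272 ≈ 0.727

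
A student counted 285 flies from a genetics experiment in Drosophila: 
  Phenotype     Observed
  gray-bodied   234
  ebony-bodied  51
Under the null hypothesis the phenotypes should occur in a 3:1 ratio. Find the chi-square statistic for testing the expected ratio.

7.674

Expected counts for N = 285 under a 3:1 ratio (total parts = 4):
  gray-bodied: 285 × 3/4 = 213.75
  ebony-bodied: 285 × 1/4 = 71.25
χ² = Σ (O − E)² / E
  gray-bodied: (234 − 213.75)² / 213.75 = 1.9184
  ebony-bodied: (51 − 71.25)² / 71.25 = 5.7553
χ² = 1.9184 + 5.7553 = 7.6737 ≈ 7.674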